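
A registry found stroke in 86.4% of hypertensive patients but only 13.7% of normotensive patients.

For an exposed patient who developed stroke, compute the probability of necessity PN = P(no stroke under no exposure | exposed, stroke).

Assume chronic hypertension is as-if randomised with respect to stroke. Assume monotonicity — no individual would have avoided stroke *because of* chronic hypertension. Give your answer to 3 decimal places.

p₁ = 0.864, p₀ = 0.137.
Under exogeneity and monotonicity, PN = (p₁ − p₀) / p₁.
PN = (0.864 − 0.137) / 0.864 = 0.727 / 0.864 ≈ 0.8414

PN ≈ 0.841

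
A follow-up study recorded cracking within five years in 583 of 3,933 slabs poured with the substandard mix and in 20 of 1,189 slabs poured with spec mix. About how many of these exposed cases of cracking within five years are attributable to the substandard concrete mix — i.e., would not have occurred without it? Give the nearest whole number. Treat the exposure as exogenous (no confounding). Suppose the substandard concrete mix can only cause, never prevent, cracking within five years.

about 517 cases

p₁ = P(outcome | exposed) = 583/3933 = 0.14823
p₀ = P(outcome | unexposed) = 20/1189 = 0.016821
PN = (p₁ − p₀)/p₁ = (0.14823 − 0.016821) / 0.14823 ≈ 0.88652.
Attributable cases ≈ PN × (exposed cases) = 0.88652 × 583 ≈ 516.84.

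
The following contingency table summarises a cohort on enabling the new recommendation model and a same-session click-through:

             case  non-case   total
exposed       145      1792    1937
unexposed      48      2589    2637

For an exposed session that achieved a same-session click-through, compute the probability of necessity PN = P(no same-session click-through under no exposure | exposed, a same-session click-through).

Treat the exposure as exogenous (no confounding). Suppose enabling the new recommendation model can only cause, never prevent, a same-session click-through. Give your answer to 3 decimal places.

p₁ = P(outcome | exposed) = 145/1937 = 0.074858
p₀ = P(outcome | unexposed) = 48/2637 = 0.018203
Under exogeneity and monotonicity, PN = (p₁ − p₀)/p₁.
PN = (0.074858 − 0.018203) / 0.074858 ≈ 0.7568

PN ≈ 0.757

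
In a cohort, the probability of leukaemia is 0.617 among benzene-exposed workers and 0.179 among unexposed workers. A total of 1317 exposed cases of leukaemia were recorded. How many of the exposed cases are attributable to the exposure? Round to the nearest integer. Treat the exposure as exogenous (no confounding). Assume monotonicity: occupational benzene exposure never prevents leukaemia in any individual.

about 935 cases

Let p₁ = 0.617, p₀ = 0.179.
PN = (p₁ − p₀)/p₁ = (0.617 − 0.179) / 0.617 ≈ 0.70989.
Attributable cases ≈ PN × (exposed cases) = 0.70989 × 1317 ≈ 934.92.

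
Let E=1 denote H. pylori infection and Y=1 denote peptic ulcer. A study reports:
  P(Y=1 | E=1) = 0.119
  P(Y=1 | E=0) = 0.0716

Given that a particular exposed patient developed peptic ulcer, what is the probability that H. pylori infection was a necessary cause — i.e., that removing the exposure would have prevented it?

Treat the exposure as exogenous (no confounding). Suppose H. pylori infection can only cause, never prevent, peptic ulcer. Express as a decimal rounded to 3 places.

Let p₁ = 0.119, p₀ = 0.0716.
Under exogeneity and monotonicity, PN = (p₁ − p₀) / p₁.
PN = (0.119 − 0.0716) / 0.119 = 0.0474 / 0.119 ≈ 0.3983

PN ≈ 0.398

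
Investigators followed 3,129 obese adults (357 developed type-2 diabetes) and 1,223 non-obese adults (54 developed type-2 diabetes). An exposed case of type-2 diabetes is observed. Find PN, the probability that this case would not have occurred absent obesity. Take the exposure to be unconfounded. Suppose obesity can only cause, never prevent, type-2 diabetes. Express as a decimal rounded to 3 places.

PN ≈ 0.613

p₁ = P(outcome | exposed) = 357/3129 = 0.11409
p₀ = P(outcome | unexposed) = 54/1223 = 0.044154
Under exogeneity and monotonicity, PN = (p₁ − p₀) / p₁.
PN = (0.11409 − 0.044154) / 0.11409 = 0.06994 / 0.11409 ≈ 0.6130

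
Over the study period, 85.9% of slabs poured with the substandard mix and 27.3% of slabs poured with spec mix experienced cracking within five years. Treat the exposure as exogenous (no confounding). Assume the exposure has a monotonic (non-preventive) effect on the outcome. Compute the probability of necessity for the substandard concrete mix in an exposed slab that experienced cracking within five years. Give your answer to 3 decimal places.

p₁ = 0.859, p₀ = 0.273.
Under exogeneity and monotonicity, PN = (p₁ − p₀) / p₁.
PN = (0.859 − 0.273) / 0.859 = 0.586 / 0.859 ≈ 0.6822

PN ≈ 0.682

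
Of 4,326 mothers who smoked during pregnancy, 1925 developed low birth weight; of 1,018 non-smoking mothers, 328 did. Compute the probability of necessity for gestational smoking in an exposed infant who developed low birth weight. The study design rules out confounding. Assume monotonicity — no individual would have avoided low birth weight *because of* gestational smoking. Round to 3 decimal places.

PN ≈ 0.276

p₁ = P(outcome | exposed) = 1925/4326 = 0.44498
p₀ = P(outcome | unexposed) = 328/1018 = 0.3222
Under exogeneity and monotonicity, PN = (p₁ − p₀) / p₁.
PN = (0.44498 − 0.3222) / 0.44498 = 0.12278 / 0.44498 ≈ 0.2759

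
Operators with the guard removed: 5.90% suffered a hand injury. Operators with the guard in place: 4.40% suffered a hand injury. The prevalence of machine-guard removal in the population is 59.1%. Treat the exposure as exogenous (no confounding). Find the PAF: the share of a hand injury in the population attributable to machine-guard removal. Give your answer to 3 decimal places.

PAF ≈ 0.168

p₁ = 0.059, p₀ = 0.044.
Overall risk P(Y=1) = π·p₁ + (1−π)·p₀ = 0.591×0.059 + 0.409×0.044 = 0.052865.
Under exogeneity, PAF = [P(Y=1) − p₀] / P(Y=1).
PAF = (0.052865 − 0.044) / 0.052865 ≈ 0.1677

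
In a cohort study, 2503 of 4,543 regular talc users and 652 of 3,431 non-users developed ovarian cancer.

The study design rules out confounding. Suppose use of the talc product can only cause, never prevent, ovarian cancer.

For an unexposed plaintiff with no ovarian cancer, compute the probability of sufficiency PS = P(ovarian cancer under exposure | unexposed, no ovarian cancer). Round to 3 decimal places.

PS ≈ 0.446

p₁ = P(outcome | exposed) = 2503/4543 = 0.55096
p₀ = P(outcome | unexposed) = 652/3431 = 0.19003
Under exogeneity and monotonicity, PS = (p₁ − p₀) / (1 − p₀).
PS = (0.55096 − 0.19003) / (1 − 0.19003) = 0.36093 / 0.80997 ≈ 0.4456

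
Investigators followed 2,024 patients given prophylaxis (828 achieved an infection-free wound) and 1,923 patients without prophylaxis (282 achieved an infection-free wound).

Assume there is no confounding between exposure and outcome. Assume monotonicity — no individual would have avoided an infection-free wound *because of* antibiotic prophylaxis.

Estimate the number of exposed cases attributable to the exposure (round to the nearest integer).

p₁ = P(outcome | exposed) = 828/2024 = 0.40909
p₀ = P(outcome | unexposed) = 282/1923 = 0.14665
PN = (p₁ − p₀)/p₁ = (0.40909 − 0.14665) / 0.40909 ≈ 0.64153.
Attributable cases ≈ PN × (exposed cases) = 0.64153 × 828 ≈ 531.19.

about 531 cases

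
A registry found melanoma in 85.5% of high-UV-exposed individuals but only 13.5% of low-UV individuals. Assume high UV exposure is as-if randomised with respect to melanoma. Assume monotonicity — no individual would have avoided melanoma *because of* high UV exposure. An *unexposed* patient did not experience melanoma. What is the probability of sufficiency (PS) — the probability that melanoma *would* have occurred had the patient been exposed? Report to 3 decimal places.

p₁ = 0.855, p₀ = 0.135.
Under exogeneity and monotonicity, PS = (p₁ − p₀) / (1 − p₀).
PS = (0.855 − 0.135) / (1 − 0.135) = 0.72 / 0.865 ≈ 0.8324

PS ≈ 0.832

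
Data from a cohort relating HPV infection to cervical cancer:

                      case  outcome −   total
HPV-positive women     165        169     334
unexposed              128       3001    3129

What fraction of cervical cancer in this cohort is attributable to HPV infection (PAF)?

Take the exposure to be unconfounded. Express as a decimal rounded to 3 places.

p₁ = P(outcome | exposed) = 165/334 = 0.49401
p₀ = P(outcome | unexposed) = 128/3129 = 0.040908
Exposure prevalence π = 334/3463 = 0.096448; overall risk P(Y=1) = 0.084609.
Under exogeneity, PAF = [P(Y=1) − p₀]/P(Y=1).
PAF = (0.084609 − 0.040908) / 0.084609 ≈ 0.5165

PAF ≈ 0.517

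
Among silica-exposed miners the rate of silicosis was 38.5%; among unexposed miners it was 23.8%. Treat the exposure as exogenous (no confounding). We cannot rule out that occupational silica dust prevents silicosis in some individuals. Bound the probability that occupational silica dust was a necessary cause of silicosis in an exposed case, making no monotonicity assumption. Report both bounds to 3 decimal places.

p₁ = 0.385, p₀ = 0.238.
Under exogeneity alone the bounds on PN are max{0,(p₁−p₀)/p₁} ≤ PN ≤ min{1,(1−p₀)/p₁}.
  lower = (p₁ − p₀)/p₁ = 0.147 / 0.385 ≈ 0.3818
  upper = min{1, (1 − p₀)/p₁} = 0.762 / 0.385 ≈ 1.9792 → capped at 1

0.382 ≤ PN ≤ 1.000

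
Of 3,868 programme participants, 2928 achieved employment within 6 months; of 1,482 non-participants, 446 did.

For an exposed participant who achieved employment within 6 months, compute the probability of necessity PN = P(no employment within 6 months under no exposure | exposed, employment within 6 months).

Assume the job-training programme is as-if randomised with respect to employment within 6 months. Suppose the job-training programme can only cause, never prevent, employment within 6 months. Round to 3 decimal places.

p₁ = P(outcome | exposed) = 2928/3868 = 0.75698
p₀ = P(outcome | unexposed) = 446/1482 = 0.30094
Under exogeneity and monotonicity, PN = (p₁ − p₀) / p₁.
PN = (0.75698 − 0.30094) / 0.75698 = 0.45604 / 0.75698 ≈ 0.6024

PN ≈ 0.602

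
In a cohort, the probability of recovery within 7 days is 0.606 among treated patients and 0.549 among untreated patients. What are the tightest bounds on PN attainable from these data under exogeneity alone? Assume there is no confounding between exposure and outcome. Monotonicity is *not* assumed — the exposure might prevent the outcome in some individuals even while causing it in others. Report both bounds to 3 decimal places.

Let p₁ = 0.606, p₀ = 0.549.
Under exogeneity alone the bounds on PN are max{0,(p₁−p₀)/p₁} ≤ PN ≤ min{1,(1−p₀)/p₁}.
  lower = (p₁ − p₀)/p₁ = 0.057 / 0.606 ≈ 0.0941
  upper = min{1, (1 − p₀)/p₁} = 0.451 / 0.606 ≈ 0.7442

0.094 ≤ PN ≤ 0.744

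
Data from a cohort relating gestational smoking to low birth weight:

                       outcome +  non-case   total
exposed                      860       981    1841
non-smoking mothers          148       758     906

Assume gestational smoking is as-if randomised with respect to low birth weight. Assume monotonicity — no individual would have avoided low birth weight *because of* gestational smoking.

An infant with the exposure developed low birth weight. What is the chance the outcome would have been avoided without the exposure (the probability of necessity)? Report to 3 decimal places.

PN ≈ 0.650

p₁ = P(outcome | exposed) = 860/1841 = 0.46714
p₀ = P(outcome | unexposed) = 148/906 = 0.16336
Under exogeneity and monotonicity, PN = (p₁ − p₀) / p₁.
PN = (0.46714 − 0.16336) / 0.46714 = 0.30378 / 0.46714 ≈ 0.6503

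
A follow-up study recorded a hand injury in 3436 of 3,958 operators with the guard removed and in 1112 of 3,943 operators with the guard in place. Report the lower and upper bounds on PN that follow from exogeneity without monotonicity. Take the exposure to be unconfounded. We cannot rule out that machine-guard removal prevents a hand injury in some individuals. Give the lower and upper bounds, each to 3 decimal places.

p₁ = P(outcome | exposed) = 3436/3958 = 0.86812
p₀ = P(outcome | unexposed) = 1112/3943 = 0.28202
Under exogeneity alone the bounds on PN are max{0,(p₁−p₀)/p₁} ≤ PN ≤ min{1,(1−p₀)/p₁}.
  lower = (p₁ − p₀)/p₁ = 0.5861 / 0.86812 ≈ 0.6751
  upper = min{1, (1 − p₀)/p₁} = 0.71798 / 0.86812 ≈ 0.8271

0.675 ≤ PN ≤ 0.827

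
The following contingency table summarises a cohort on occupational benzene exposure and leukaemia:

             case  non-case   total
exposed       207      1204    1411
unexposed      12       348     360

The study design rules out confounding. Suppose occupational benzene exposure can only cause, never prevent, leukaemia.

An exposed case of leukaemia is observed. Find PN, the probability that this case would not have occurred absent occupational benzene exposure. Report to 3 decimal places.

PN ≈ 0.773

p₁ = P(outcome | exposed) = 207/1411 = 0.1467
p₀ = P(outcome | unexposed) = 12/360 = 0.033333
Under exogeneity and monotonicity, PN = (p₁ − p₀) / p₁.
PN = (0.1467 − 0.033333) / 0.1467 = 0.11337 / 0.1467 ≈ 0.7728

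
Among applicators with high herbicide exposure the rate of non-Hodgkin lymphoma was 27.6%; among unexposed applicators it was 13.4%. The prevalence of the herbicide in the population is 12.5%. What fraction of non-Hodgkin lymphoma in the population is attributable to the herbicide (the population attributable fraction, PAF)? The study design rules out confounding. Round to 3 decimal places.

PAF ≈ 0.117

p₁ = 0.276, p₀ = 0.134.
Overall risk P(Y=1) = π·p₁ + (1−π)·p₀ = 0.125×0.276 + 0.875×0.134 = 0.15175.
Under exogeneity, PAF = [P(Y=1) − p₀] / P(Y=1).
PAF = (0.15175 − 0.134) / 0.15175 ≈ 0.1170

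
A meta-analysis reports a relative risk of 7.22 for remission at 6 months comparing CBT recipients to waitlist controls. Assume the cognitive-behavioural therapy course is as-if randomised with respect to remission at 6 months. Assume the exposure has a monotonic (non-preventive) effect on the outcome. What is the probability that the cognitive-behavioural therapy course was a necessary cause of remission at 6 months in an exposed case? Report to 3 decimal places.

PN ≈ 0.861

Under exogeneity and monotonicity, PN = (RR − 1) / RR = 1 − 1/RR.
PN = (7.22 − 1) / 7.22 = 6.22 / 7.22 ≈ 0.8615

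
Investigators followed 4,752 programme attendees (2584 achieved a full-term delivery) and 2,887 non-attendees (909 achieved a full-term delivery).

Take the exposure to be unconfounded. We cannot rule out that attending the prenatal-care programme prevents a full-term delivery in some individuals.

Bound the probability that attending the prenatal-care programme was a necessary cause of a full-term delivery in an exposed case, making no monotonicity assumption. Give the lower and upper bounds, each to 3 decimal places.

p₁ = P(outcome | exposed) = 2584/4752 = 0.54377
p₀ = P(outcome | unexposed) = 909/2887 = 0.31486
Under exogeneity alone the bounds on PN are max{0,(p₁−p₀)/p₁} ≤ PN ≤ min{1,(1−p₀)/p₁}.
  lower = (p₁ − p₀)/p₁ = 0.22891 / 0.54377 ≈ 0.4210
  upper = min{1, (1 − p₀)/p₁} = 0.68514 / 0.54377 ≈ 1.2600 → capped at 1

0.421 ≤ PN ≤ 1.000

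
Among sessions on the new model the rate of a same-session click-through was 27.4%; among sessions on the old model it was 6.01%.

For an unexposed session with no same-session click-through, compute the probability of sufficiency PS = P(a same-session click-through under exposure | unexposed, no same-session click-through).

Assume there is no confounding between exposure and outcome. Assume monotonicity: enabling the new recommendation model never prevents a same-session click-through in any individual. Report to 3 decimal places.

PS ≈ 0.228

p₁ = 0.274, p₀ = 0.0601.
Under exogeneity and monotonicity, PS = (p₁ − p₀) / (1 − p₀).
PS = (0.274 − 0.0601) / (1 − 0.0601) = 0.2139 / 0.9399 ≈ 0.2276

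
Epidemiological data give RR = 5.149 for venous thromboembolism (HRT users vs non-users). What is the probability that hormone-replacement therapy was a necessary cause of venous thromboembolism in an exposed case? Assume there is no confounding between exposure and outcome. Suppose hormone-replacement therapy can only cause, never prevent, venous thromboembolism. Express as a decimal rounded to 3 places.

PN ≈ 0.806

Under exogeneity and monotonicity, PN = (RR − 1) / RR = 1 − 1/RR.
PN = (5.149 − 1) / 5.149 = 4.149 / 5.149 ≈ 0.8058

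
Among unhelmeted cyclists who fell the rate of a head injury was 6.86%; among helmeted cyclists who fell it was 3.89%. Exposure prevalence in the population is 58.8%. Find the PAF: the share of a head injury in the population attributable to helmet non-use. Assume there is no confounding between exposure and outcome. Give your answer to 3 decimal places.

PAF ≈ 0.310

p₁ = 0.0686, p₀ = 0.0389.
Overall risk P(Y=1) = π·p₁ + (1−π)·p₀ = 0.588×0.0686 + 0.412×0.0389 = 0.056364.
Under exogeneity, PAF = [P(Y=1) − p₀] / P(Y=1).
PAF = (0.056364 − 0.0389) / 0.056364 ≈ 0.3098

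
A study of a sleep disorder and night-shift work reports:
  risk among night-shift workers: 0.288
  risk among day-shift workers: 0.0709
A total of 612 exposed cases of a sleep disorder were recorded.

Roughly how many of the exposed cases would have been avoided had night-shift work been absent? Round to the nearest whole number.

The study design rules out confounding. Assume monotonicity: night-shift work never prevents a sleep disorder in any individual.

about 461 cases

Let p₁ = 0.288, p₀ = 0.0709.
PN = (p₁ − p₀)/p₁ = (0.288 − 0.0709) / 0.288 ≈ 0.75382.
Attributable cases ≈ PN × (exposed cases) = 0.75382 × 612 ≈ 461.34.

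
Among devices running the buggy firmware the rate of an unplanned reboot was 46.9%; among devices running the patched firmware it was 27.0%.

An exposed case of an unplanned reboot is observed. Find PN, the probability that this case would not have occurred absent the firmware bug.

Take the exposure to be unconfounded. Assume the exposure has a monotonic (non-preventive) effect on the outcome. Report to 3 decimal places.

PN ≈ 0.424

p₁ = 0.469, p₀ = 0.27.
Under exogeneity and monotonicity, PN = (p₁ − p₀) / p₁.
PN = (0.469 − 0.27) / 0.469 = 0.199 / 0.469 ≈ 0.4243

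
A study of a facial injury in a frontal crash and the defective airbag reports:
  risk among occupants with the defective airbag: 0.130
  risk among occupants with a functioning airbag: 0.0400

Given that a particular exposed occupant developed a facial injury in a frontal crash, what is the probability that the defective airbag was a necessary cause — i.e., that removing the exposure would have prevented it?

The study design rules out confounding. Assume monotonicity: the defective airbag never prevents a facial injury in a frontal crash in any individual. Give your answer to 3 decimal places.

Let p₁ = 0.13, p₀ = 0.04.
Under exogeneity and monotonicity, PN = (p₁ − p₀) / p₁.
PN = (0.13 − 0.04) / 0.13 = 0.09 / 0.13 ≈ 0.6923

PN ≈ 0.692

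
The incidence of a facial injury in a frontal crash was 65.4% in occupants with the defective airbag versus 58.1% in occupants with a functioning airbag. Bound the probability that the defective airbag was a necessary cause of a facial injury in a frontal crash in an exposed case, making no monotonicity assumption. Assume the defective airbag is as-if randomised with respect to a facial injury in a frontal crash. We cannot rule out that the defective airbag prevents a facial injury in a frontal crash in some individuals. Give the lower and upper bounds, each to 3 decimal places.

p₁ = 0.654, p₀ = 0.581.
Under exogeneity alone the bounds on PN are max{0,(p₁−p₀)/p₁} ≤ PN ≤ min{1,(1−p₀)/p₁}.
  lower = (p₁ − p₀)/p₁ = 0.073 / 0.654 ≈ 0.1116
  upper = min{1, (1 − p₀)/p₁} = 0.419 / 0.654 ≈ 0.6407

0.112 ≤ PN ≤ 0.641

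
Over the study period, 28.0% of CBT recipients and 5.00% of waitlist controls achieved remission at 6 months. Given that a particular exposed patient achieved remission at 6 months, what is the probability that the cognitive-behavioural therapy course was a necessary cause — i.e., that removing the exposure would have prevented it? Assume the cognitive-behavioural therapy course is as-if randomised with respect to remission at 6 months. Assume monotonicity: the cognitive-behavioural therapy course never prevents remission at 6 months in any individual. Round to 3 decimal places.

PN ≈ 0.821

p₁ = 0.28, p₀ = 0.05.
Under exogeneity and monotonicity, PN = (p₁ − p₀) / p₁.
PN = (0.28 − 0.05) / 0.28 = 0.23 / 0.28 ≈ 0.8214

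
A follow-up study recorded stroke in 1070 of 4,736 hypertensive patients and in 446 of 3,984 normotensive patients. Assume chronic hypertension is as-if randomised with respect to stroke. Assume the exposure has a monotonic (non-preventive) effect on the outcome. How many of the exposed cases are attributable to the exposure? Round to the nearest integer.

p₁ = P(outcome | exposed) = 1070/4736 = 0.22593
p₀ = P(outcome | unexposed) = 446/3984 = 0.11195
PN = (p₁ − p₀)/p₁ = (0.22593 − 0.11195) / 0.22593 ≈ 0.50450.
Attributable cases ≈ PN × (exposed cases) = 0.50450 × 1070 ≈ 539.82.

about 540 cases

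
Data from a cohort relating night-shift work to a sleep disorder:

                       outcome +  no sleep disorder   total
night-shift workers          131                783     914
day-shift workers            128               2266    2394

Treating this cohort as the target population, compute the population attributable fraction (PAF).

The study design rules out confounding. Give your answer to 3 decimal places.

p₁ = P(outcome | exposed) = 131/914 = 0.14333
p₀ = P(outcome | unexposed) = 128/2394 = 0.053467
Exposure prevalence π = 914/3308 = 0.2763; overall risk P(Y=1) = 0.078295.
Under exogeneity, PAF = [P(Y=1) − p₀]/P(Y=1).
PAF = (0.078295 − 0.053467) / 0.078295 ≈ 0.3171

PAF ≈ 0.317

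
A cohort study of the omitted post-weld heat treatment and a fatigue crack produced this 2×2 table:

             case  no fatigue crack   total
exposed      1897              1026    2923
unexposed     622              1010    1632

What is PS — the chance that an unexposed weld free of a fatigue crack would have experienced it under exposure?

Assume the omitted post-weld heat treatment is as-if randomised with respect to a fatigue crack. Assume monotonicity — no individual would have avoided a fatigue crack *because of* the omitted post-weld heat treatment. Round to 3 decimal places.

p₁ = P(outcome | exposed) = 1897/2923 = 0.64899
p₀ = P(outcome | unexposed) = 622/1632 = 0.38113
Under exogeneity and monotonicity, PS = (p₁ − p₀) / (1 − p₀).
PS = (0.64899 − 0.38113) / (1 − 0.38113) = 0.26786 / 0.61887 ≈ 0.4328

PS ≈ 0.433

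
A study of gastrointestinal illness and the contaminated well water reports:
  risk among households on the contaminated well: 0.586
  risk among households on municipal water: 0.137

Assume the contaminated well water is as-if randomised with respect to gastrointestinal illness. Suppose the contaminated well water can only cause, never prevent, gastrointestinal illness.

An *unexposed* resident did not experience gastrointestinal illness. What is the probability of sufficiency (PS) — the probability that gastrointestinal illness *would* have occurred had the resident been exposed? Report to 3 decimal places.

Let p₁ = 0.586, p₀ = 0.137.
Under exogeneity and monotonicity, PS = (p₁ − p₀) / (1 − p₀).
PS = (0.586 − 0.137) / (1 − 0.137) = 0.449 / 0.863 ≈ 0.5203

PS ≈ 0.520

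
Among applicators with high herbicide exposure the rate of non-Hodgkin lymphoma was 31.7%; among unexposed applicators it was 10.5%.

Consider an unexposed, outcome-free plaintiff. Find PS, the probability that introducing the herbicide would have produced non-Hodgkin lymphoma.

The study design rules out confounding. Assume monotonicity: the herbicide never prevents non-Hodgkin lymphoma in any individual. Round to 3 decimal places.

p₁ = 0.317, p₀ = 0.105.
Under exogeneity and monotonicity, PS = (p₁ − p₀) / (1 − p₀).
PS = (0.317 − 0.105) / (1 − 0.105) = 0.212 / 0.895 ≈ 0.2369

PS ≈ 0.237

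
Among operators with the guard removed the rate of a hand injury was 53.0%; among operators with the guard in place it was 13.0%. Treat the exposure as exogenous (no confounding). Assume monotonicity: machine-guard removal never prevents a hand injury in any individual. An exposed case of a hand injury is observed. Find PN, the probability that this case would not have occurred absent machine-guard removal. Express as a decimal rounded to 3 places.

p₁ = 0.53, p₀ = 0.13.
Under exogeneity and monotonicity, PN = (p₁ − p₀) / p₁.
PN = (0.53 − 0.13) / 0.53 = 0.4 / 0.53 ≈ 0.7547

PN ≈ 0.755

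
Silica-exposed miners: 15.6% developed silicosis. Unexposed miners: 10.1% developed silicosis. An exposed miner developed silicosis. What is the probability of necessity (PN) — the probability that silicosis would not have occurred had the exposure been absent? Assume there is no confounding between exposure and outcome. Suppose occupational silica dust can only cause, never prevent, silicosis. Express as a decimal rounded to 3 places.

p₁ = 0.156, p₀ = 0.101.
Under exogeneity and monotonicity, PN = (p₁ − p₀) / p₁.
PN = (0.156 − 0.101) / 0.156 = 0.055 / 0.156 ≈ 0.3526

PN ≈ 0.353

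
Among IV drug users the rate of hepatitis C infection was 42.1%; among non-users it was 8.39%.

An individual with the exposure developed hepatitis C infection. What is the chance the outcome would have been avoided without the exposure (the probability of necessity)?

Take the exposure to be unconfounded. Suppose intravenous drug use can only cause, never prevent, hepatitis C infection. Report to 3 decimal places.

p₁ = 0.421, p₀ = 0.0839.
Under exogeneity and monotonicity, PN = (p₁ − p₀) / p₁.
PN = (0.421 − 0.0839) / 0.421 = 0.3371 / 0.421 ≈ 0.8007

PN ≈ 0.801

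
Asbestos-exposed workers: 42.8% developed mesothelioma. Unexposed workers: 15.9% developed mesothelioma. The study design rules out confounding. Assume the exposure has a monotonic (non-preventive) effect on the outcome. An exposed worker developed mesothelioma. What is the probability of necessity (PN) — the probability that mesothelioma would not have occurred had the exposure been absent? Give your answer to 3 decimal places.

PN ≈ 0.629

p₁ = 0.428, p₀ = 0.159.
Under exogeneity and monotonicity, PN = (p₁ − p₀) / p₁.
PN = (0.428 − 0.159) / 0.428 = 0.269 / 0.428 ≈ 0.6285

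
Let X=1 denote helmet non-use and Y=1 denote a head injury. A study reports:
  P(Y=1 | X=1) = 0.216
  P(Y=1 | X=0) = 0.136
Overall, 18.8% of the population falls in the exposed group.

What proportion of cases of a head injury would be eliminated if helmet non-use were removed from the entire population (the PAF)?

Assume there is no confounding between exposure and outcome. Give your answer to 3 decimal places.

PAF ≈ 0.100

Let p₁ = 0.216, p₀ = 0.136.
Overall risk P(Y=1) = π·p₁ + (1−π)·p₀ = 0.188×0.216 + 0.812×0.136 = 0.15104.
Under exogeneity, PAF = [P(Y=1) − p₀] / P(Y=1).
PAF = (0.15104 − 0.136) / 0.15104 ≈ 0.0996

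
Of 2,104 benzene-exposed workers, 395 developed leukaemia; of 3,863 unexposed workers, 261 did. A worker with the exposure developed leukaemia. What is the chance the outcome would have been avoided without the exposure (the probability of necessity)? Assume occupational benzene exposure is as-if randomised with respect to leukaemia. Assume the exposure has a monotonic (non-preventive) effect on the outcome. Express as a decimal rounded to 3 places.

PN ≈ 0.640

p₁ = P(outcome | exposed) = 395/2104 = 0.18774
p₀ = P(outcome | unexposed) = 261/3863 = 0.067564
Under exogeneity and monotonicity, PN = (p₁ − p₀) / p₁.
PN = (0.18774 − 0.067564) / 0.18774 = 0.12017 / 0.18774 ≈ 0.6401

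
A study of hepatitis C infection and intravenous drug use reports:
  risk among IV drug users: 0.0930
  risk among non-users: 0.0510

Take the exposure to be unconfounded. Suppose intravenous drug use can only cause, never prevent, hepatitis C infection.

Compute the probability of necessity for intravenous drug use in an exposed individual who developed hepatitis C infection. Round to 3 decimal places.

Let p₁ = 0.093, p₀ = 0.051.
Under exogeneity and monotonicity, PN = (p₁ − p₀) / p₁.
PN = (0.093 − 0.051) / 0.093 = 0.042 / 0.093 ≈ 0.4516

PN ≈ 0.452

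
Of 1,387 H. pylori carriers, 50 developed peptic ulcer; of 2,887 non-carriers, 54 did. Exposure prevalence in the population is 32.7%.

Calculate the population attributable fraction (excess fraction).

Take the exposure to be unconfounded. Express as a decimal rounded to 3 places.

PAF ≈ 0.233

p₁ = P(outcome | exposed) = 50/1387 = 0.036049
p₀ = P(outcome | unexposed) = 54/2887 = 0.018705
Overall risk P(Y=1) = π·p₁ + (1−π)·p₀ = 0.327×0.036049 + 0.673×0.018705 = 0.024376.
Under exogeneity, PAF = [P(Y=1) − p₀] / P(Y=1).
PAF = (0.024376 − 0.018705) / 0.024376 ≈ 0.2327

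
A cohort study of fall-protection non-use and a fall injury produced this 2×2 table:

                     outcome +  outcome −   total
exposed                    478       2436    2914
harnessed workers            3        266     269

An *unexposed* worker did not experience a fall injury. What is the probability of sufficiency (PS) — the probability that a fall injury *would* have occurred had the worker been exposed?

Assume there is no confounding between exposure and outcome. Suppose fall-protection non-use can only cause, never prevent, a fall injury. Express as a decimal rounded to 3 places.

p₁ = P(outcome | exposed) = 478/2914 = 0.16404
p₀ = P(outcome | unexposed) = 3/269 = 0.011152
Under exogeneity and monotonicity, PS = (p₁ − p₀) / (1 − p₀).
PS = (0.16404 − 0.011152) / (1 − 0.011152) = 0.15288 / 0.98885 ≈ 0.1546

PS ≈ 0.155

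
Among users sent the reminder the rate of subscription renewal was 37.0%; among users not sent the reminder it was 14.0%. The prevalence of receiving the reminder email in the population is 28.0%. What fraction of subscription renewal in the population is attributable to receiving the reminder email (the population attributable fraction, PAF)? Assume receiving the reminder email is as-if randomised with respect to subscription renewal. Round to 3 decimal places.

p₁ = 0.37, p₀ = 0.14.
Overall risk P(Y=1) = π·p₁ + (1−π)·p₀ = 0.28×0.37 + 0.72×0.14 = 0.2044.
Under exogeneity, PAF = [P(Y=1) − p₀] / P(Y=1).
PAF = (0.2044 − 0.14) / 0.2044 ≈ 0.3151

PAF ≈ 0.315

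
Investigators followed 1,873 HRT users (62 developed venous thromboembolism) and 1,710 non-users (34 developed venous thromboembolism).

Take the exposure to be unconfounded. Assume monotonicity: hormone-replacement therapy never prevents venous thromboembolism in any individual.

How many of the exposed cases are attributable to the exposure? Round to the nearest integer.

about 25 cases

p₁ = P(outcome | exposed) = 62/1873 = 0.033102
p₀ = P(outcome | unexposed) = 34/1710 = 0.019883
PN = (p₁ − p₀)/p₁ = (0.033102 − 0.019883) / 0.033102 ≈ 0.39934.
Attributable cases ≈ PN × (exposed cases) = 0.39934 × 62 ≈ 24.76.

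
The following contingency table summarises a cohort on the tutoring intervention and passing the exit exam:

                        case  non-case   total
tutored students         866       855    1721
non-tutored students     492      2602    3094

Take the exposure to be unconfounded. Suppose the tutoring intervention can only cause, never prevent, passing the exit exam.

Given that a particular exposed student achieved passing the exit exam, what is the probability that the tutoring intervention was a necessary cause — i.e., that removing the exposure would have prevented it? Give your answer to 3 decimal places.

p₁ = P(outcome | exposed) = 866/1721 = 0.5032
p₀ = P(outcome | unexposed) = 492/3094 = 0.15902
Under exogeneity and monotonicity, PN = (p₁ − p₀)/p₁.
PN = (0.5032 − 0.15902) / 0.5032 ≈ 0.6840

PN ≈ 0.684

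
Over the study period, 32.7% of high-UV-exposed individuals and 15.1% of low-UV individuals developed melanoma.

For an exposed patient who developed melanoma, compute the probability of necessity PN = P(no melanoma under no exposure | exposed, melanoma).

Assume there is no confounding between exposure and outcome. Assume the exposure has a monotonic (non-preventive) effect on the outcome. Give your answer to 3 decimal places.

PN ≈ 0.538

p₁ = 0.327, p₀ = 0.151.
Under exogeneity and monotonicity, PN = (p₁ − p₀) / p₁.
PN = (0.327 − 0.151) / 0.327 = 0.176 / 0.327 ≈ 0.5382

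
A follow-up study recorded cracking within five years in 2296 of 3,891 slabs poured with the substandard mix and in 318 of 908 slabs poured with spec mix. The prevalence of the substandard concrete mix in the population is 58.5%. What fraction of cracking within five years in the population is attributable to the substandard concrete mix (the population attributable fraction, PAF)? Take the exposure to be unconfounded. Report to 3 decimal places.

PAF ≈ 0.286

p₁ = P(outcome | exposed) = 2296/3891 = 0.59008
p₀ = P(outcome | unexposed) = 318/908 = 0.35022
Overall risk P(Y=1) = π·p₁ + (1−π)·p₀ = 0.585×0.59008 + 0.415×0.35022 = 0.49054.
Under exogeneity, PAF = [P(Y=1) − p₀] / P(Y=1).
PAF = (0.49054 − 0.35022) / 0.49054 ≈ 0.2860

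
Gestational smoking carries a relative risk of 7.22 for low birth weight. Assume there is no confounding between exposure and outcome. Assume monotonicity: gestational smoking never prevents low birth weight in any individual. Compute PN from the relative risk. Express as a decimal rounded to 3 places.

Under exogeneity and monotonicity, PN = (RR − 1) / RR = 1 − 1/RR.
PN = (7.22 − 1) / 7.22 = 6.22 / 7.22 ≈ 0.8615

PN ≈ 0.861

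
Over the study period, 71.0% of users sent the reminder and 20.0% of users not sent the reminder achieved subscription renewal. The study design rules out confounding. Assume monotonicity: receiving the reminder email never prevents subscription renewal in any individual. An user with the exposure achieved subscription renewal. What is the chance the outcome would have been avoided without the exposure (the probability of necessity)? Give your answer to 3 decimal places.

p₁ = 0.71, p₀ = 0.2.
Under exogeneity and monotonicity, PN = (p₁ − p₀) / p₁.
PN = (0.71 − 0.2) / 0.71 = 0.51 / 0.71 ≈ 0.7183

PN ≈ 0.718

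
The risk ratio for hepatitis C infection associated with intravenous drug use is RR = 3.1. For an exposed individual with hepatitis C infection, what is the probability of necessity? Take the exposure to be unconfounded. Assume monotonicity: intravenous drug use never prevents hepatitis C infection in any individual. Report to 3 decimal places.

PN ≈ 0.677

Under exogeneity and monotonicity, PN = (RR − 1) / RR = 1 − 1/RR.
PN = (3.1 − 1) / 3.1 = 2.1 / 3.1 ≈ 0.6774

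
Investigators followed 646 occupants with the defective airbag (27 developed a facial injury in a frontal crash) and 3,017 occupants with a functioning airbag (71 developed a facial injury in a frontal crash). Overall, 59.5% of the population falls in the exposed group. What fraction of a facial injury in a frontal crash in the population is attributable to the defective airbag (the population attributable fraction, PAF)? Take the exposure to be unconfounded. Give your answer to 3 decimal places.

p₁ = P(outcome | exposed) = 27/646 = 0.041796
p₀ = P(outcome | unexposed) = 71/3017 = 0.023533
Overall risk P(Y=1) = π·p₁ + (1−π)·p₀ = 0.595×0.041796 + 0.405×0.023533 = 0.034399.
Under exogeneity, PAF = [P(Y=1) − p₀] / P(Y=1).
PAF = (0.034399 − 0.023533) / 0.034399 ≈ 0.3159

PAF ≈ 0.316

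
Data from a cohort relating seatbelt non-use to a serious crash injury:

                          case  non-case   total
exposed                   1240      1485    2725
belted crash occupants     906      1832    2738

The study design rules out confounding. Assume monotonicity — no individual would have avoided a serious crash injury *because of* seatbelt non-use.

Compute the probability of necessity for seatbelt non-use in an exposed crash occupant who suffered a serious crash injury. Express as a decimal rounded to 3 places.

PN ≈ 0.273

p₁ = P(outcome | exposed) = 1240/2725 = 0.45505
p₀ = P(outcome | unexposed) = 906/2738 = 0.3309
Under exogeneity and monotonicity, PN = (p₁ − p₀) / p₁.
PN = (0.45505 − 0.3309) / 0.45505 = 0.12415 / 0.45505 ≈ 0.2728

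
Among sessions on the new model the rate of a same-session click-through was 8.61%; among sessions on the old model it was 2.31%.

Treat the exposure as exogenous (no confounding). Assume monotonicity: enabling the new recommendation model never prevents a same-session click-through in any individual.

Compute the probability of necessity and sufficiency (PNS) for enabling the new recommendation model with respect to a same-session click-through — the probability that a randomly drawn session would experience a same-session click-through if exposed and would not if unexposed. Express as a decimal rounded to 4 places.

PNS ≈ 0.0630

p₁ = 0.0861, p₀ = 0.0231.
Under exogeneity and monotonicity, PNS = p₁ − p₀.
PNS = 0.0861 − 0.0231 = 0.063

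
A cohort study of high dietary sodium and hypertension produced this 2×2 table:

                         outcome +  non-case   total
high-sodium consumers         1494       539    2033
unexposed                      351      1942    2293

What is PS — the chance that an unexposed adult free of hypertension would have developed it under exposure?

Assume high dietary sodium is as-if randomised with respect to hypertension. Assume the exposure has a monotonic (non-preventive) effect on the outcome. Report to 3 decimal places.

PS ≈ 0.687

p₁ = P(outcome | exposed) = 1494/2033 = 0.73487
p₀ = P(outcome | unexposed) = 351/2293 = 0.15307
Under exogeneity and monotonicity, PS = (p₁ − p₀) / (1 − p₀).
PS = (0.73487 − 0.15307) / (1 − 0.15307) = 0.5818 / 0.84693 ≈ 0.6870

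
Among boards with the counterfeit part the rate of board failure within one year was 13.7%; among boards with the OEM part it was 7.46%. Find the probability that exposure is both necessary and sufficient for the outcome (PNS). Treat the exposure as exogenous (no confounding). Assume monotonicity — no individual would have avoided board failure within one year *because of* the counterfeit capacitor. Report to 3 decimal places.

p₁ = 0.137, p₀ = 0.0746.
Under exogeneity and monotonicity, PNS = p₁ − p₀.
PNS = 0.137 − 0.0746 = 0.0624

PNS ≈ 0.062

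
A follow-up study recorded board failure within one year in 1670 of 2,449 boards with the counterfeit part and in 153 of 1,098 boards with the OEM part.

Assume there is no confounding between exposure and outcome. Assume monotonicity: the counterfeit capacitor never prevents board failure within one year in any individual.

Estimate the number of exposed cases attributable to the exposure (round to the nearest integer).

about 1329 cases

p₁ = P(outcome | exposed) = 1670/2449 = 0.68191
p₀ = P(outcome | unexposed) = 153/1098 = 0.13934
PN = (p₁ − p₀)/p₁ = (0.68191 − 0.13934) / 0.68191 ≈ 0.79566.
Attributable cases ≈ PN × (exposed cases) = 0.79566 × 1670 ≈ 1328.75.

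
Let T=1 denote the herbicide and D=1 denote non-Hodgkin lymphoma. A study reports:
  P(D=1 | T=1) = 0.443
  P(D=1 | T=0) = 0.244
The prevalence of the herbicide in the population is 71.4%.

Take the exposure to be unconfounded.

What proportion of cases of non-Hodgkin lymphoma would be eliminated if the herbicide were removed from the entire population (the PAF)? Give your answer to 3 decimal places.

Let p₁ = 0.443, p₀ = 0.244.
Overall risk P(Y=1) = π·p₁ + (1−π)·p₀ = 0.714×0.443 + 0.286×0.244 = 0.38609.
Under exogeneity, PAF = [P(Y=1) − p₀] / P(Y=1).
PAF = (0.38609 − 0.244) / 0.38609 ≈ 0.3680

PAF ≈ 0.368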